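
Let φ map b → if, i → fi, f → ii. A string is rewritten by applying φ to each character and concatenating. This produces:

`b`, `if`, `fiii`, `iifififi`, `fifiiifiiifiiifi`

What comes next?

Applying the rule to each of the 16 symbols of fifiiifiiifiiifi gives the pieces ii fi ii fi fi fi ii fi fi fi ii fi fi fi ii fi, which concatenate to the answer.

iifiiifififiiifififiiifififiiifi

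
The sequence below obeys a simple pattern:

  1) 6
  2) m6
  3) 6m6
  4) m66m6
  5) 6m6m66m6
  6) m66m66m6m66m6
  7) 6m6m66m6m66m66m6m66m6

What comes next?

From term 3 onward, concatenate the second-to-last term with the last: 6·m6 = 6m6, m6·6m6 = m66m6, …
Continuing: m66m66m6m66m6 · 6m6m66m6m66m66m6m66m6 gives term 8.

m66m66m6m66m66m6m66m6m66m66m6m66m6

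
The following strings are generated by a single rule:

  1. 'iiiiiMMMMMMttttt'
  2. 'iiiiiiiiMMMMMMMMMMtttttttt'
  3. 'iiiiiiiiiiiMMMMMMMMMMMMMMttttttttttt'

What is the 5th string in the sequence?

iiiiiiiiiiiiiiiiiMMMMMMMMMMMMMMMMMMMMMMttttttttttttttttt

Each string has the form i^{3n+2} M^{4n+2} t^{3n+2} (n = 1, 2, …).
Setting n = 5 gives 17, 22, 17 characters in each block.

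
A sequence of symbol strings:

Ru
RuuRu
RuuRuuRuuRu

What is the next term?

s(k+1) = s(k)·u·s(k) — each term doubles the last with 'u' between the halves.
Doubling RuuRuuRuuRu with 'u' between the halves:

RuuRuuRuuRuuRuuRuuRuuRu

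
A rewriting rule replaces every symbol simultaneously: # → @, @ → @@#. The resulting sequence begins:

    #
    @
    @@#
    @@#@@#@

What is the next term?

@@#@@#@@@#@@#@@@#

Rewriting each symbol of @@#@@#@: @→@@#, @→@@#, #→@, @→@@#, @→@@#, #→@, @→@@#, which concatenates to @@# @@# @ @@# @@# @ @@#.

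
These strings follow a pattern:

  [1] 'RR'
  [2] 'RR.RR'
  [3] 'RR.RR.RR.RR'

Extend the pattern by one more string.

RR.RR.RR.RR.RR.RR.RR.RR

Every step duplicates the string with '.' between the halves.
One more doubling of RR.RR.RR.RR gives the answer.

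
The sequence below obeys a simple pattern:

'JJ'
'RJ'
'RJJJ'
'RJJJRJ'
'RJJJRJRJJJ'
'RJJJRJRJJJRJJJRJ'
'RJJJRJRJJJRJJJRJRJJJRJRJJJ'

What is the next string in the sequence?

RJJJRJRJJJRJJJRJRJJJRJRJJJRJJJRJRJJJRJJJRJ

This is a Fibonacci-style word recurrence s(k) = s(k−1)·s(k−2): e.g. RJ·JJ = RJJJ.
Continuing: RJJJRJRJJJRJJJRJRJJJRJRJJJ · RJJJRJRJJJRJJJRJ gives term 8.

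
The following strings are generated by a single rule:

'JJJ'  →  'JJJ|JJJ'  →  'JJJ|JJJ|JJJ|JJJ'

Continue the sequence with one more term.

JJJ|JJJ|JJJ|JJJ|JJJ|JJJ|JJJ|JJJ

Every step duplicates the string with '|' between the halves.
So the next term is two copies of JJJ|JJJ|JJJ|JJJ with '|' between the halves.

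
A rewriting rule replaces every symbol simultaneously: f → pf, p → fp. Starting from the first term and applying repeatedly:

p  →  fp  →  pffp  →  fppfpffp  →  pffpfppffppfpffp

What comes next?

fppfpffppffpfppfpffpfppffppfpffp

φ(pffpfppffppfpffp) expands symbol-by-symbol to fp pf pf fp pf fp fp pf pf fp fp pf fp pf pf fp; joining the 16 pieces gives the next term.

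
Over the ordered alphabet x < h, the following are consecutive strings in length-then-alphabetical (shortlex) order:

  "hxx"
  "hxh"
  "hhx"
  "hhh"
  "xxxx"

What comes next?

Find the rightmost character of xxxx below h, bump it to the next letter, and reset everything to its right to x.

xxxh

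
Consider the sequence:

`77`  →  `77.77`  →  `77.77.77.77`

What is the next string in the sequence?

Each string is two copies of the previous one joined by '.'.
One more doubling of 77.77.77.77 gives the answer.

77.77.77.77.77.77.77.77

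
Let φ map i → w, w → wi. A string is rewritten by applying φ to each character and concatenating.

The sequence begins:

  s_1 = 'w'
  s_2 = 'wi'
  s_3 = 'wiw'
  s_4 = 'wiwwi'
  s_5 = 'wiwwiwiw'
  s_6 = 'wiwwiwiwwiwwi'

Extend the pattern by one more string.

wiwwiwiwwiwwiwiwwiwiw

Applying the rule to each of the 13 symbols of wiwwiwiwwiwwi gives the pieces wi w wi wi w wi w wi wi w wi wi w, which concatenate to the answer.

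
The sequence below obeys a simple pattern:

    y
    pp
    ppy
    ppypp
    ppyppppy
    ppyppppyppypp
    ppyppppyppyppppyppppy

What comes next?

ppyppppyppyppppyppppyppyppppyppypp

From term 3 onward, concatenate the last term with the second-to-last: pp·y = ppy, ppy·pp = ppypp, …
The next term joins ppyppppyppyppppyppppy and ppyppppyppypp.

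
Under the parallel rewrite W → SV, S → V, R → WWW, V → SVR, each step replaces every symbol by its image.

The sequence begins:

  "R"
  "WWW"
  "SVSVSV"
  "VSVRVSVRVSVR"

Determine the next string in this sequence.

SVRVSVRWWWSVRVSVRWWWSVRVSVRWWW

Apply φ to VSVRVSVRVSVR symbol by symbol: V→SVR, S→V, V→SVR, R→WWW, V→SVR, S→V, V→SVR, R→WWW, V→SVR, S→V, V→SVR, R→WWW; joined: SVR V SVR WWW SVR V SVR WWW SVR V SVR WWW.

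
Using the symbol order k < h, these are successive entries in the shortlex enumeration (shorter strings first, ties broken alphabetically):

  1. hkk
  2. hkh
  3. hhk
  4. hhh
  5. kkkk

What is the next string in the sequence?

kkkh

Treat kkkk as a base-2 numeral over the given alphabet and add one, carrying through any trailing h's.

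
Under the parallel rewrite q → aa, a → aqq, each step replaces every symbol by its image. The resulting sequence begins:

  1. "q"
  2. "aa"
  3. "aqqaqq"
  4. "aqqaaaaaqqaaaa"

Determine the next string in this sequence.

Replace each of the 14 characters of aqqaaaaaqqaaaa in place — aqq aa aa aqq aqq aqq aqq aqq aa aa aqq aqq aqq aqq — and concatenate.

aqqaaaaaqqaqqaqqaqqaqqaaaaaqqaqqaqqaqq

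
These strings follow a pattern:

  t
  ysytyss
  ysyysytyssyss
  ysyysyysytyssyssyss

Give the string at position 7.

Each term wraps the previous one in ysy on the left and yss on the right.
From ysyysyysytyssyssyss, 3 further steps: ysyysyysytyssyssyss → ysyysyysyysytyssyssyssyss → ysyysyysyysyysytyssyssyssyssyss → (answer).

ysyysyysyysyysyysytyssyssyssyssyssyss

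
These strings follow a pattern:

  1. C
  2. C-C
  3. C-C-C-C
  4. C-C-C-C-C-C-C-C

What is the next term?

Every step duplicates the string with '-' between the halves.
So the next term is two copies of C-C-C-C-C-C-C-C with '-' between the halves.

C-C-C-C-C-C-C-C-C-C-C-C-C-C-C-C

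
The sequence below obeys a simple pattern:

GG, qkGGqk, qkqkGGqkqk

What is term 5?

s(k+1) = qk·s(k)·qk, so each term gains qk as a prefix and qk as a suffix.
From qkqkGGqkqk, 2 further steps: qkqkGGqkqk → qkqkqkGGqkqkqk → (answer).

qkqkqkqkGGqkqkqkqk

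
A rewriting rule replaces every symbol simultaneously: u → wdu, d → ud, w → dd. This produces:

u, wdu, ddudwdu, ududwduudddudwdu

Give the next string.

wduudwduudddudwduwduudududwduudddudwdu

φ(ududwduudddudwdu) expands symbol-by-symbol to wdu ud wdu ud dd ud wdu wdu ud ud ud wdu ud dd ud wdu; joining the 16 pieces gives the next term.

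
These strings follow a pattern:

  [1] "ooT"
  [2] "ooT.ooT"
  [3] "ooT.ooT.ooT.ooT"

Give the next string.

ooT.ooT.ooT.ooT.ooT.ooT.ooT.ooT

Each string is two copies of the previous one joined by '.'.
So the next term is two copies of ooT.ooT.ooT.ooT with '.' between the halves.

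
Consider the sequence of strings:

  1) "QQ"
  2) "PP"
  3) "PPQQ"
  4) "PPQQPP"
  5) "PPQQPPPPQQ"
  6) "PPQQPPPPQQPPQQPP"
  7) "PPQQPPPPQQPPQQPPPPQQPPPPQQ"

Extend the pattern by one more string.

PPQQPPPPQQPPQQPPPPQQPPPPQQPPQQPPPPQQPPQQPP

From term 3 onward, concatenate the last term with the second-to-last: PP·QQ = PPQQ, PPQQ·PP = PPQQPP, …
The next term joins PPQQPPPPQQPPQQPPPPQQPPPPQQ and PPQQPPPPQQPPQQPP.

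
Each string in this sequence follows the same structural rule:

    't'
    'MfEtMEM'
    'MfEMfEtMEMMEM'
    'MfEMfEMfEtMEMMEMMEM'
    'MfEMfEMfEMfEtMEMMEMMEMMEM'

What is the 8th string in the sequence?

MfEMfEMfEMfEMfEMfEMfEtMEMMEMMEMMEMMEMMEMMEM

Every step adds MfE to the front and MEM to the end of the previous string.
From MfEMfEMfEMfEtMEMMEMMEMMEM, 3 further steps: MfEMfEMfEMfEtMEMMEMMEMMEM → MfEMfEMfEMfEMfEtMEMMEMMEMMEMMEM → MfEMfEMfEMfEMfEMfEtMEMMEMMEMMEMMEMMEM → (answer).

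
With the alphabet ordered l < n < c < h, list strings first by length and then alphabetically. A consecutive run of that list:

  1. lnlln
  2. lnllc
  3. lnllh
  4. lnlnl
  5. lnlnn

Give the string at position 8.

lnlcl

Advancing 3 positions from lnlnn through lnlnn → lnlnc → lnlnh reaches term 8.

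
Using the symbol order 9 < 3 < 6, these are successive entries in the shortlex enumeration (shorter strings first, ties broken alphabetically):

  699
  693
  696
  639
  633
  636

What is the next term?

669

The successor of 636 increments the rightmost position that isn't already 6 and resets every position after it to 9.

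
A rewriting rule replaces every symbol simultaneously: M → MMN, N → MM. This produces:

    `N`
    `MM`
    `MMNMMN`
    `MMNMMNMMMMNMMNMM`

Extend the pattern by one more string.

φ(MMNMMNMMMMNMMNMM) expands symbol-by-symbol to MMN MMN MM MMN MMN MM MMN MMN MMN MMN MM MMN MMN MM MMN MMN; joining the 16 pieces gives the next term.

MMNMMNMMMMNMMNMMMMNMMNMMNMMNMMMMNMMNMMMMNMMN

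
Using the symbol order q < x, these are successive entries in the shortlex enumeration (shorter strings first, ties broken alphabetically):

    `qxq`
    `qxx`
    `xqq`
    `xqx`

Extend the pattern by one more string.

xxq

The successor of xqx increments the rightmost position that isn't already x and resets every position after it to q.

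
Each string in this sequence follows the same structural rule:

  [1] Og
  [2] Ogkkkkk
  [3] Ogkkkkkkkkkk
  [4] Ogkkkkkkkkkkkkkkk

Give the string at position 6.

Ogkkkkkkkkkkkkkkkkkkkkkkkkk

The strings grow by a fixed suffix kkkkk each time.
From Ogkkkkkkkkkkkkkkk, 2 further steps: Ogkkkkkkkkkkkkkkk → Ogkkkkkkkkkkkkkkkkkkkk → (answer).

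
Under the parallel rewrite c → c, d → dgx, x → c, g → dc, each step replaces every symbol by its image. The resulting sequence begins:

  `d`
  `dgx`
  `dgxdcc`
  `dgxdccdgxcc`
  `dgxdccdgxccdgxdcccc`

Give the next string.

Rewriting the 19 symbols of dgxdccdgxccdgxdcccc one by one yields dgx dc c dgx c c dgx dc c c c dgx dc c dgx c c c c; concatenated:

dgxdccdgxccdgxdccccdgxdccdgxcccc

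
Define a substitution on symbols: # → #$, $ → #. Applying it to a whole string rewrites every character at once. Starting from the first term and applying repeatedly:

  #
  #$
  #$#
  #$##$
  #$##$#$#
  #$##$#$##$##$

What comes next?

#$##$#$##$##$#$##$#$#

Replace each of the 13 characters of #$##$#$##$##$ in place — #$ # #$ #$ # #$ # #$ #$ # #$ #$ # — and concatenate.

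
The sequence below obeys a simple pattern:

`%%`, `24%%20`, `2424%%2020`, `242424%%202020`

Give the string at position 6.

Each term wraps the previous one in 24 on the left and 20 on the right.
From 242424%%202020, 2 further steps: 242424%%202020 → 24242424%%20202020 → (answer).

2424242424%%2020202020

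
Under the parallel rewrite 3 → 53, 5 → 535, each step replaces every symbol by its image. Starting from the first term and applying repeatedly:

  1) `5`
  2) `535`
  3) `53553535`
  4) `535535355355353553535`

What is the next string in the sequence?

φ(535535355355353553535) expands symbol-by-symbol to 535 53 535 535 53 535 53 535 535 53 535 535 53 535 53 535 535 53 535 53 535; joining the 21 pieces gives the next term.

5355353553553535535355355353553553535535355355353553535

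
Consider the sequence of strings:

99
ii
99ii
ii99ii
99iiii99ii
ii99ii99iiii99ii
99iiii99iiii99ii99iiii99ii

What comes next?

This is a Fibonacci-style word recurrence s(k) = s(k−2)·s(k−1): e.g. 99·ii = 99ii.
The next term joins ii99ii99iiii99ii and 99iiii99iiii99ii99iiii99ii.

ii99ii99iiii99ii99iiii99iiii99ii99iiii99ii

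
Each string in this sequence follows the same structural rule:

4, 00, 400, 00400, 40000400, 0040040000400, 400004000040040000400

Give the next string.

0040040000400400004000040040000400

This is a Fibonacci-style word recurrence s(k) = s(k−2)·s(k−1): e.g. 4·00 = 400.
So term 8 is 0040040000400·400004000040040000400.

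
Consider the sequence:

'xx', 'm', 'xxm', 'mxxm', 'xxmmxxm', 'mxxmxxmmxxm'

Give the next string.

xxmmxxmmxxmxxmmxxm

From term 3 onward, concatenate the second-to-last term with the last: xx·m = xxm, m·xxm = mxxm, …
So term 7 is xxmmxxm·mxxmxxmmxxm.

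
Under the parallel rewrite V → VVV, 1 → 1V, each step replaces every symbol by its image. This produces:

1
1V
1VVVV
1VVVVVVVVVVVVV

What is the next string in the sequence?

φ(1VVVVVVVVVVVVV) expands symbol-by-symbol to 1V VVV VVV VVV VVV VVV VVV VVV VVV VVV VVV VVV VVV VVV; joining the 14 pieces gives the next term.

1VVVVVVVVVVVVVVVVVVVVVVVVVVVVVVVVVVVVVVVV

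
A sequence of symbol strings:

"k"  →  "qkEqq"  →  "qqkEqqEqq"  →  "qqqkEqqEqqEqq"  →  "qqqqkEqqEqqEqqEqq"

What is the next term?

s(k+1) = q·s(k)·Eqq, so each term gains q as a prefix and Eqq as a suffix.
So the next term is q·qqqqkEqqEqqEqqEqq·Eqq.

qqqqqkEqqEqqEqqEqqEqq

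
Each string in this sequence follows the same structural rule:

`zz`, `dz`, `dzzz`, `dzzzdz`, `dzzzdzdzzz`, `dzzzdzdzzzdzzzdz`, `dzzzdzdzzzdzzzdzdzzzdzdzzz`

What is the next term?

dzzzdzdzzzdzzzdzdzzzdzdzzzdzzzdzdzzzdzzzdz

From term 3 onward, concatenate the last term with the second-to-last: dz·zz = dzzz, dzzz·dz = dzzzdz, …
Continuing: dzzzdzdzzzdzzzdzdzzzdzdzzz · dzzzdzdzzzdzzzdz gives term 8.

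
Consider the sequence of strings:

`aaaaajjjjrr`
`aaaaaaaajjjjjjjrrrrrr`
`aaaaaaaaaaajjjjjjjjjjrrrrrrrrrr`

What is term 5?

Each string has the form a^{3n+2} j^{3n+1} r^{4n-2} (n = 1, 2, …).
For term 5, n = 5, so the run lengths are 17, 16, 18.

aaaaaaaaaaaaaaaaajjjjjjjjjjjjjjjjrrrrrrrrrrrrrrrrrr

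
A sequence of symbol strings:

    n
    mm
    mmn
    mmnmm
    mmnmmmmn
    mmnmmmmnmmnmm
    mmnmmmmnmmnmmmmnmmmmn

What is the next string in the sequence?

mmnmmmmnmmnmmmmnmmmmnmmnmmmmnmmnmm

This is a Fibonacci-style word recurrence s(k) = s(k−1)·s(k−2): e.g. mm·n = mmn.
So term 8 is mmnmmmmnmmnmmmmnmmmmn·mmnmmmmnmmnmm.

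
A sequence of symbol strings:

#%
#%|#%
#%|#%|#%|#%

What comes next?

#%|#%|#%|#%|#%|#%|#%|#%

Every step duplicates the string with '|' between the halves.
One more doubling of #%|#%|#%|#% gives the answer.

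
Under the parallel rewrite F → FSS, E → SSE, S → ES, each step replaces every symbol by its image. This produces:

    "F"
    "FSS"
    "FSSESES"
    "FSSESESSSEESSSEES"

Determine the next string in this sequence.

FSSESESSSEESSSEESESESSSESSEESESESSSESSEES

Applying the rule to each of the 17 symbols of FSSESESSSEESSSEES gives the pieces FSS ES ES SSE ES SSE ES ES ES SSE SSE ES ES ES SSE SSE ES, which concatenate to the answer.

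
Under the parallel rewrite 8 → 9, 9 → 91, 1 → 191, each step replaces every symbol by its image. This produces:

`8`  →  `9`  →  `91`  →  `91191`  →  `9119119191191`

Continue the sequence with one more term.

φ(9119119191191) expands symbol-by-symbol to 91 191 191 91 191 191 91 191 91 191 191 91 191; joining the 13 pieces gives the next term.

9119119191191191911919119119191191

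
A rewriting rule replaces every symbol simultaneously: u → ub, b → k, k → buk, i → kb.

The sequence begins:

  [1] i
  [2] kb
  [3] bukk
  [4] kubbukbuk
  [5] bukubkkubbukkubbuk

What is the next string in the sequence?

Rewriting the 18 symbols of bukubkkubbukkubbuk one by one yields k ub buk ub k buk buk ub k k ub buk buk ub k k ub buk; concatenated:

kubbukubkbukbukubkkubbukbukubkkubbuk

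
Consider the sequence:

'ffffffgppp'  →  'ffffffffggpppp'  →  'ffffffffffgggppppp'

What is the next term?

Term n consists of 2n+2 f's, followed by n-1 g's, followed by n+1 p's, where the shown terms are n = 2, 3, 4.
Setting n = 5 gives 12, 4, 6 characters in each block.

ffffffffffffggggpppppp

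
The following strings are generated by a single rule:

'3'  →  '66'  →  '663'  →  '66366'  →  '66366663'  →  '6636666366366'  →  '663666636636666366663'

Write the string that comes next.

Each term (from the third on) is the previous term followed by the one before it: term 3 = 66·3 = 663.
Continuing: 663666636636666366663 · 6636666366366 gives term 8.

6636666366366663666636636666366366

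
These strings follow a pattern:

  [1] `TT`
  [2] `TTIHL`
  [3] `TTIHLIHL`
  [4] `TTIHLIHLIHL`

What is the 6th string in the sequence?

The strings grow by a fixed suffix IHL each time.
From TTIHLIHLIHL, 2 further steps: TTIHLIHLIHL → TTIHLIHLIHLIHL → (answer).

TTIHLIHLIHLIHLIHL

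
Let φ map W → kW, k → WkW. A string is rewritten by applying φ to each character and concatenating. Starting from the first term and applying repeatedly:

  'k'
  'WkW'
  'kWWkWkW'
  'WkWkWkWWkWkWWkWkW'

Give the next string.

kWWkWkWWkWkWWkWkWkWWkWkWWkWkWkWWkWkWWkWkW

Replace each of the 17 characters of WkWkWkWWkWkWWkWkW in place — kW WkW kW WkW kW WkW kW kW WkW kW WkW kW kW WkW kW WkW kW — and concatenate.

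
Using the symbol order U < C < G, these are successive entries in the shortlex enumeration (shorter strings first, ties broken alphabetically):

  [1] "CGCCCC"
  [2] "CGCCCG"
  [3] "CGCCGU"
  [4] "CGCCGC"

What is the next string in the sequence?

The successor of CGCCGC increments the rightmost position that isn't already G and resets every position after it to U.

CGCCGG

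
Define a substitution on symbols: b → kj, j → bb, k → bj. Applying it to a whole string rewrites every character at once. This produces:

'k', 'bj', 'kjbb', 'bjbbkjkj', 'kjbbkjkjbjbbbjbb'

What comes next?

Rewriting the 16 symbols of kjbbkjkjbjbbbjbb one by one yields bj bb kj kj bj bb bj bb kj bb kj kj kj bb kj kj; concatenated:

bjbbkjkjbjbbbjbbkjbbkjkjkjbbkjkj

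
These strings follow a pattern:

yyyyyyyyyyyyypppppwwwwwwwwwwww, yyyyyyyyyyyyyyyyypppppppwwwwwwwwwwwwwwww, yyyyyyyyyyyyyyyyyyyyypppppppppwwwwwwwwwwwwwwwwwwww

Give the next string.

yyyyyyyyyyyyyyyyyyyyyyyyypppppppppppwwwwwwwwwwwwwwwwwwwwwwww

Term n consists of 4n+1 y's, followed by 2n-1 p's, followed by 4n w's, where the shown terms are n = 3, 4, 5.
For the next term, n = 6, so the run lengths are 25, 11, 24.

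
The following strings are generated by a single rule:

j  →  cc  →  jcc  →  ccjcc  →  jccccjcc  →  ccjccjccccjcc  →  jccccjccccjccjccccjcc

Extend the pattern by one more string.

ccjccjccccjccjccccjccccjccjccccjcc

Each term (from the third on) is the two preceding terms concatenated in order: term 3 = j·cc = jcc.
So term 8 is ccjccjccccjcc·jccccjccccjccjccccjcc.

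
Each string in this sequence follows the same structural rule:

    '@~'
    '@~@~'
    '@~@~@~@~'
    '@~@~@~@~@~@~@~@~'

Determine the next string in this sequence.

@~@~@~@~@~@~@~@~@~@~@~@~@~@~@~@~

s(k+1) = s(k)·s(k) — each term doubles the last.
So the next term is two copies of @~@~@~@~@~@~@~@~.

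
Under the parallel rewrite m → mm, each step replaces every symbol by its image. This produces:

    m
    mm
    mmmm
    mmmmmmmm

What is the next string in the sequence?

mmmmmmmmmmmmmmmm

Apply φ to mmmmmmmm symbol by symbol: m→mm, m→mm, m→mm, m→mm, m→mm, m→mm, m→mm, m→mm; joined: mm mm mm mm mm mm mm mm.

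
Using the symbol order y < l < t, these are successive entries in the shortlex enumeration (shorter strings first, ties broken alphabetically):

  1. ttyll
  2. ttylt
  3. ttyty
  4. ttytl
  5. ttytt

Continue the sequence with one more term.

Find the rightmost character of ttytt below t, bump it to the next letter, and reset everything to its right to y.

ttlyy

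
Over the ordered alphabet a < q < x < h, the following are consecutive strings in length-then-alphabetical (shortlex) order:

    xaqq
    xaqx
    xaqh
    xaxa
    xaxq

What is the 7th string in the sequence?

xaxh

Continuing the enumeration 2 steps past xaxq: xaxq → xaxx → (answer).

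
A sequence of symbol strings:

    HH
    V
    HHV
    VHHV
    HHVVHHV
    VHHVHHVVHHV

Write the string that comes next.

HHVVHHVVHHVHHVVHHV

From term 3 onward, concatenate the second-to-last term with the last: HH·V = HHV, V·HHV = VHHV, …
Continuing: HHVVHHV · VHHVHHVVHHV gives term 7.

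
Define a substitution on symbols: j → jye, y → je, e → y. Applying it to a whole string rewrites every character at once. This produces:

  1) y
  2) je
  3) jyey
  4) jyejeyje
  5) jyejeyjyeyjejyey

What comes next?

φ(jyejeyjyeyjejyey) expands symbol-by-symbol to jye je y jye y je jye je y je jye y jye je y je; joining the 16 pieces gives the next term.

jyejeyjyeyjejyejeyjejyeyjyejeyje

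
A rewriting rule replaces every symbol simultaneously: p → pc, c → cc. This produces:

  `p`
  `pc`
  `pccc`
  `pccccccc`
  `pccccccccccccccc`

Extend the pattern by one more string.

pccccccccccccccccccccccccccccccc

φ(pccccccccccccccc) expands symbol-by-symbol to pc cc cc cc cc cc cc cc cc cc cc cc cc cc cc cc; joining the 16 pieces gives the next term.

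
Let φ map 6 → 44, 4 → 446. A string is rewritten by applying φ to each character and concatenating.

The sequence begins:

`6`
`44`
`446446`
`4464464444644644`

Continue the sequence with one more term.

φ(4464464444644644) expands symbol-by-symbol to 446 446 44 446 446 44 446 446 446 446 44 446 446 44 446 446; joining the 16 pieces gives the next term.

44644644446446444464464464464444644644446446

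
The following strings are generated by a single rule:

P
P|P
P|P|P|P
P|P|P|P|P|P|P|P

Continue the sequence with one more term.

P|P|P|P|P|P|P|P|P|P|P|P|P|P|P|P

Every step duplicates the string with '|' between the halves.
One more doubling of P|P|P|P|P|P|P|P gives the answer.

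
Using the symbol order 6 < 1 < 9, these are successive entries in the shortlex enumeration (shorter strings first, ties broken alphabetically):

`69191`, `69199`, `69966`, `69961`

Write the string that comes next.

69969

The successor of 69961 increments the rightmost position that isn't already 9 and resets every position after it to 6.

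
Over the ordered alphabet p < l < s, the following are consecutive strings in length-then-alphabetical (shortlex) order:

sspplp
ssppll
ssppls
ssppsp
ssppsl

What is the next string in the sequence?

The successor of ssppsl increments the rightmost position that isn't already s and resets every position after it to p.

ssppss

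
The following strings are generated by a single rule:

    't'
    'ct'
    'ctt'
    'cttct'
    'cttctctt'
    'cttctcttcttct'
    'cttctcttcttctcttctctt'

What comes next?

cttctcttcttctcttctcttcttctcttcttct

From term 3 onward, concatenate the last term with the second-to-last: ct·t = ctt, ctt·ct = cttct, …
Continuing: cttctcttcttctcttctctt · cttctcttcttct gives term 8.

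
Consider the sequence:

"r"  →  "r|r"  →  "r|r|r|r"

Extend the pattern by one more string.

Each string is two copies of the previous one joined by '|'.
So the next term is two copies of r|r|r|r with '|' between the halves.

r|r|r|r|r|r|r|r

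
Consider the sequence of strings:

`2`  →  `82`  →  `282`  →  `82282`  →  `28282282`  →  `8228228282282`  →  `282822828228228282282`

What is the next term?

8228228282282282822828228228282282

From term 3 onward, concatenate the second-to-last term with the last: 2·82 = 282, 82·282 = 82282, …
So term 8 is 8228228282282·282822828228228282282.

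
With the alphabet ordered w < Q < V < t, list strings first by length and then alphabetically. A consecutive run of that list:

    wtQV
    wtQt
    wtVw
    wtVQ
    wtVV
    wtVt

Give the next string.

wttw

Treat wtVt as a base-4 numeral over the given alphabet and add one, carrying through any trailing t's.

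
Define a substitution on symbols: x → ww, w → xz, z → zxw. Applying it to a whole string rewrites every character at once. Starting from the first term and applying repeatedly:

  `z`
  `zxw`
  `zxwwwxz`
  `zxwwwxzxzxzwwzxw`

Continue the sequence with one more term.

Replace each of the 16 characters of zxwwwxzxzxzwwzxw in place — zxw ww xz xz xz ww zxw ww zxw ww zxw xz xz zxw ww xz — and concatenate.

zxwwwxzxzxzwwzxwwwzxwwwzxwxzxzzxwwwxz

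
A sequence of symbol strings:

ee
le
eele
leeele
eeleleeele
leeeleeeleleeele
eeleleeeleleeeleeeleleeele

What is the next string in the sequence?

This is a Fibonacci-style word recurrence s(k) = s(k−2)·s(k−1): e.g. ee·le = eele.
Continuing: leeeleeeleleeele · eeleleeeleleeeleeeleleeele gives term 8.

leeeleeeleleeeleeeleleeeleleeeleeeleleeele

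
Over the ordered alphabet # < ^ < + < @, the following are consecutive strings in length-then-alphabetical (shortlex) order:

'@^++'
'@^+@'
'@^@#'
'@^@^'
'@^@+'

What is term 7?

Advancing 2 positions from @^@+ through @^@+ → @^@@ reaches term 7.

@+##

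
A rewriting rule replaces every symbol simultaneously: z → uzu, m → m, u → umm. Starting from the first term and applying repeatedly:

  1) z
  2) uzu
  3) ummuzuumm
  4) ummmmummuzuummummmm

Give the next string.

φ(ummmmummuzuummummmm) expands symbol-by-symbol to umm m m m m umm m m umm uzu umm umm m m umm m m m m; joining the 19 pieces gives the next term.

ummmmmmummmmummuzuummummmmummmmmm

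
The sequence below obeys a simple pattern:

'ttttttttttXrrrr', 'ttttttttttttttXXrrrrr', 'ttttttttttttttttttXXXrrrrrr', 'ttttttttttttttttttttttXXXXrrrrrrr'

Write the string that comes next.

ttttttttttttttttttttttttttXXXXXrrrrrrrr

Term n consists of 4n+2 t's, followed by n-1 X's, followed by n+2 r's, where the shown terms are n = 2, 3, 4, 5.
Setting n = 6 gives 26, 5, 8 characters in each block.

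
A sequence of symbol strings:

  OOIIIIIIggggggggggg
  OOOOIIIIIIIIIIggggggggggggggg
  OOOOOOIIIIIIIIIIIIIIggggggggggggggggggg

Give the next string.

Each string has the form O^{2n-2} I^{4n-2} g^{4n+3}, where the shown terms are n = 2, 3, 4.
At n = 5 the blocks have lengths 8, 18, 23.

OOOOOOOOIIIIIIIIIIIIIIIIIIggggggggggggggggggggggg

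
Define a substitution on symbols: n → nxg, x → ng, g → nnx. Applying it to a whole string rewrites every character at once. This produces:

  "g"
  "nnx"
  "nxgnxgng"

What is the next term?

Apply φ to nxgnxgng symbol by symbol: n→nxg, x→ng, g→nnx, n→nxg, x→ng, g→nnx, n→nxg, g→nnx; joined: nxg ng nnx nxg ng nnx nxg nnx.

nxgngnnxnxgngnnxnxgnnx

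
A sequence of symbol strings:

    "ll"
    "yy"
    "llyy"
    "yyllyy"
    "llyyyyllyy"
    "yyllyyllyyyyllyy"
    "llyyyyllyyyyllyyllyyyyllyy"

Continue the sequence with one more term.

yyllyyllyyyyllyyllyyyyllyyyyllyyllyyyyllyy

Each term (from the third on) is the two preceding terms concatenated in order: term 3 = ll·yy = llyy.
The next term joins yyllyyllyyyyllyy and llyyyyllyyyyllyyllyyyyllyy.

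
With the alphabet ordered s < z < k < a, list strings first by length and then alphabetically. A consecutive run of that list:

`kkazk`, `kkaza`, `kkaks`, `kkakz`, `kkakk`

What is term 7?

kkaas

Continuing the enumeration 2 steps past kkakk: kkakk → kkaka → (answer).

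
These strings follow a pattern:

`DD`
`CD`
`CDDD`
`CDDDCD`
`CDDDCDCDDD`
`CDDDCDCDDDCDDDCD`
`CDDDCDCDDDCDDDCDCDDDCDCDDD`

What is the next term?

This is a Fibonacci-style word recurrence s(k) = s(k−1)·s(k−2): e.g. CD·DD = CDDD.
Continuing: CDDDCDCDDDCDDDCDCDDDCDCDDD · CDDDCDCDDDCDDDCD gives term 8.

CDDDCDCDDDCDDDCDCDDDCDCDDDCDDDCDCDDDCDDDCD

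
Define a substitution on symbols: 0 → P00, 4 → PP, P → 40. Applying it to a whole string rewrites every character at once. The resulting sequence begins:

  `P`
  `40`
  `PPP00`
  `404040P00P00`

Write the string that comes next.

Expanding 404040P00P00: 4→PP, 0→P00, 4→PP, 0→P00, 4→PP, 0→P00, P→40, 0→P00, 0→P00, P→40, 0→P00, 0→P00. Concatenated: PP P00 PP P00 PP P00 40 P00 P00 40 P00 P00.

PPP00PPP00PPP0040P00P0040P00P00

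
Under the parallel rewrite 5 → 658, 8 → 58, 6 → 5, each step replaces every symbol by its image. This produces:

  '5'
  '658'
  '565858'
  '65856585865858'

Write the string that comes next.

φ(65856585865858) expands symbol-by-symbol to 5 658 58 658 5 658 58 658 58 5 658 58 658 58; joining the 14 pieces gives the next term.

5658586585658586585856585865858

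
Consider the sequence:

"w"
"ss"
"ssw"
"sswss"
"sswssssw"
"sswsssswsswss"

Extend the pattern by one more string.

sswsssswsswsssswssssw

This is a Fibonacci-style word recurrence s(k) = s(k−1)·s(k−2): e.g. ss·w = ssw.
So term 7 is sswsssswsswss·sswssssw.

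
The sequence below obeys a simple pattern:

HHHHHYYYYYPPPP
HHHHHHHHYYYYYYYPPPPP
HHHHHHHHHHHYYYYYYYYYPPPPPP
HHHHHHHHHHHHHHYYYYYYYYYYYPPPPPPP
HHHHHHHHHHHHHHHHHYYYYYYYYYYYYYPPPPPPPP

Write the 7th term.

HHHHHHHHHHHHHHHHHHHHHHHYYYYYYYYYYYYYYYYYPPPPPPPPPP

The n-th term is 3n+2 H's then 2n+3 Y's then n+3 P's (n = 1, 2, …).
For term 7, n = 7, so the run lengths are 23, 17, 10.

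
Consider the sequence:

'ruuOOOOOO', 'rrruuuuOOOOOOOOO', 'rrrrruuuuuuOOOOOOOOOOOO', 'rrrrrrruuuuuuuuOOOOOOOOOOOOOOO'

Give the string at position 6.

Reading off run lengths: r runs 1, 3, 5, 7; u runs 2, 4, 6, 8; O runs 6, 9, 12, 15 — each is linear in n (n = 1, 2, …).
Setting n = 6 gives 11, 12, 21 characters in each block.

rrrrrrrrrrruuuuuuuuuuuuOOOOOOOOOOOOOOOOOOOOO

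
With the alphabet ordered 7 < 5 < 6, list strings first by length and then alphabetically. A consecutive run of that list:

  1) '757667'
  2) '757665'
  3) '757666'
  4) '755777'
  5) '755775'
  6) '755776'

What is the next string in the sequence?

755757

Find the rightmost character of 755776 below 6, bump it to the next letter, and reset everything to its right to 7.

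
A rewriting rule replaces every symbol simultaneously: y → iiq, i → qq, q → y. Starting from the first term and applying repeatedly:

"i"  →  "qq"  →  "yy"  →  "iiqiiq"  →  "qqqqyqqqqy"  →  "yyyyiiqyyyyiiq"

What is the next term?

φ(yyyyiiqyyyyiiq) expands symbol-by-symbol to iiq iiq iiq iiq qq qq y iiq iiq iiq iiq qq qq y; joining the 14 pieces gives the next term.

iiqiiqiiqiiqqqqqyiiqiiqiiqiiqqqqqy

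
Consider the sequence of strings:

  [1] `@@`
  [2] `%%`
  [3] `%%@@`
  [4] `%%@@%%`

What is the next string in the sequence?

%%@@%%%%@@

Each term (from the third on) is the previous term followed by the one before it: term 3 = %%·@@ = %%@@.
The next term joins %%@@%% and %%@@.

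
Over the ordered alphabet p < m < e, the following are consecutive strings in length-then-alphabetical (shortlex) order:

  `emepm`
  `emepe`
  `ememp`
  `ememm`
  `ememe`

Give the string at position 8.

emeee

Stepping forward 3 times from ememe: ememe → emeep → emeem, then the target.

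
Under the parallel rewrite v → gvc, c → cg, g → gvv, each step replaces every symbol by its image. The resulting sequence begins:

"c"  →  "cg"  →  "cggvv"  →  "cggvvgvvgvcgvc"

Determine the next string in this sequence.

Replace each of the 14 characters of cggvvgvvgvcgvc in place — cg gvv gvv gvc gvc gvv gvc gvc gvv gvc cg gvv gvc cg — and concatenate.

cggvvgvvgvcgvcgvvgvcgvcgvvgvccggvvgvccg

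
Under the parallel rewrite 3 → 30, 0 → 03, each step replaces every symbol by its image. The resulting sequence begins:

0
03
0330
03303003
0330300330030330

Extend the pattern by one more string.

Rewriting the 16 symbols of 0330300330030330 one by one yields 03 30 30 03 30 03 03 30 30 03 03 30 03 30 30 03; concatenated:

03303003300303303003033003303003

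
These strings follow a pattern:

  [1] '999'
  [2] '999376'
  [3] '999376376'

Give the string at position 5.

999376376376376

The strings grow by a fixed suffix 376 each time.
From 999376376, 2 further steps: 999376376 → 999376376376 → (answer).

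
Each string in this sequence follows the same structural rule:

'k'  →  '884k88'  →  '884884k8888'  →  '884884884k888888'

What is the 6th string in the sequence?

s(k+1) = 884·s(k)·88, so each term gains 884 as a prefix and 88 as a suffix.
From 884884884k888888, 2 further steps: 884884884k888888 → 884884884884k88888888 → (answer).

884884884884884k8888888888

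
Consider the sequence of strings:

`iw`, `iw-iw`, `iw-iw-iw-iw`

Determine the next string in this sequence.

iw-iw-iw-iw-iw-iw-iw-iw

Every step duplicates the string with '-' between the halves.
So the next term is two copies of iw-iw-iw-iw with '-' between the halves.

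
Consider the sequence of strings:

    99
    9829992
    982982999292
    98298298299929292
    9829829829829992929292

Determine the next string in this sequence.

982982982982982999292929292

Each term wraps the previous one in 982 on the left and 92 on the right.
One more step from 9829829829829992929292 gives the answer.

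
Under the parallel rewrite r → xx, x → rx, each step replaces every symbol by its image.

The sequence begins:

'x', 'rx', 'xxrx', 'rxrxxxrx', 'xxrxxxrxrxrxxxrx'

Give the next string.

rxrxxxrxrxrxxxrxxxrxxxrxrxrxxxrx

Applying the rule to each of the 16 symbols of xxrxxxrxrxrxxxrx gives the pieces rx rx xx rx rx rx xx rx xx rx xx rx rx rx xx rx, which concatenate to the answer.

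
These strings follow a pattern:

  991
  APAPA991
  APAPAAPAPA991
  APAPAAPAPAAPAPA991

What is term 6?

APAPAAPAPAAPAPAAPAPAAPAPA991

The strings grow by a fixed prefix APAPA each time.
From APAPAAPAPAAPAPA991, 2 further steps: APAPAAPAPAAPAPA991 → APAPAAPAPAAPAPAAPAPA991 → (answer).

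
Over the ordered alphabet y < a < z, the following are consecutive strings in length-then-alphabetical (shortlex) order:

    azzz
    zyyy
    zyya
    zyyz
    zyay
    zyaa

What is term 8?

zyzy

Continuing the enumeration 2 steps past zyaa: zyaa → zyaz → (answer).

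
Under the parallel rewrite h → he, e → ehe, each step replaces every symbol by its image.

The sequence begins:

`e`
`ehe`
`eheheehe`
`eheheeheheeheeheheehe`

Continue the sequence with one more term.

eheheeheheeheeheheeheheeheeheheeheeheheeheheeheeheheehe

φ(eheheeheheeheeheheehe) expands symbol-by-symbol to ehe he ehe he ehe ehe he ehe he ehe ehe he ehe ehe he ehe he ehe ehe he ehe; joining the 21 pieces gives the next term.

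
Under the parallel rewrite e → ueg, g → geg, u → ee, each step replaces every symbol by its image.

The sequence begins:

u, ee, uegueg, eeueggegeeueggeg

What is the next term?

Rewriting the 16 symbols of eeueggegeeueggeg one by one yields ueg ueg ee ueg geg geg ueg geg ueg ueg ee ueg geg geg ueg geg; concatenated:

ueguegeeueggeggegueggegueguegeeueggeggegueggeg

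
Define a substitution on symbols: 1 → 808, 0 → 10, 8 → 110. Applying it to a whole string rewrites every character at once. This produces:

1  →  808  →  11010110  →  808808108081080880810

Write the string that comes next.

Rewriting the 21 symbols of 808808108081080880810 one by one yields 110 10 110 110 10 110 808 10 110 10 110 808 10 110 10 110 110 10 110 808 10; concatenated:

1101011011010110808101101011080810110101101101011080810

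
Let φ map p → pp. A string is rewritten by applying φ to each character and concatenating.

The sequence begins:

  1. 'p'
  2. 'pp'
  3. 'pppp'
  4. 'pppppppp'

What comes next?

pppppppppppppppp

Apply φ to pppppppp symbol by symbol: p→pp, p→pp, p→pp, p→pp, p→pp, p→pp, p→pp, p→pp; joined: pp pp pp pp pp pp pp pp.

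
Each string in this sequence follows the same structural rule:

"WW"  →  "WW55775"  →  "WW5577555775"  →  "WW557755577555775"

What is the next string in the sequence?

Every step adds 55775 to the end: s(k+1) = s(k)·55775.
Applying this once more to WW557755577555775:

WW55775557755577555775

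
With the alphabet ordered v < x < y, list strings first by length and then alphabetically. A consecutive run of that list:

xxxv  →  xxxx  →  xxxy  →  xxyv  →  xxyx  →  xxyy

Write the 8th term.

Stepping forward 2 times from xxyy: xxyy → xyvv, then the target.

xyvx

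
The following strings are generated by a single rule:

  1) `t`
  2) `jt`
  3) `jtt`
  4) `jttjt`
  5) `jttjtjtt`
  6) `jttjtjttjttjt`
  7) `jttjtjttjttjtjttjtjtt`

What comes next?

jttjtjttjttjtjttjtjttjttjtjttjttjt

This is a Fibonacci-style word recurrence s(k) = s(k−1)·s(k−2): e.g. jt·t = jtt.
So term 8 is jttjtjttjttjtjttjtjtt·jttjtjttjttjt.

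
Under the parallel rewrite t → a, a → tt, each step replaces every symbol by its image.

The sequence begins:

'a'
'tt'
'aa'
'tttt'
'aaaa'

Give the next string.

tttttttt

Rewriting each symbol of aaaa: a→tt, a→tt, a→tt, a→tt, which concatenates to tt tt tt tt.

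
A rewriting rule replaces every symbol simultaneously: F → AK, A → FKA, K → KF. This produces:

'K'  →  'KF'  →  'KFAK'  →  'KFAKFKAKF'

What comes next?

KFAKFKAKFAKKFFKAKFAK

Apply φ to KFAKFKAKF symbol by symbol: K→KF, F→AK, A→FKA, K→KF, F→AK, K→KF, A→FKA, K→KF, F→AK; joined: KF AK FKA KF AK KF FKA KF AK.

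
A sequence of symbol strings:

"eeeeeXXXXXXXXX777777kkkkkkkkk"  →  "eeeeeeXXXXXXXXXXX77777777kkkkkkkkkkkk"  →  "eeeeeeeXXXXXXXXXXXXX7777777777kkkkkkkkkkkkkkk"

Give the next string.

eeeeeeeeXXXXXXXXXXXXXXX777777777777kkkkkkkkkkkkkkkkkk

Each string has the form e^{n+2} X^{2n+3} 7^{2n} k^{3n}, where the shown terms are n = 3, 4, 5.
For the next term, n = 6, so the run lengths are 8, 15, 12, 18.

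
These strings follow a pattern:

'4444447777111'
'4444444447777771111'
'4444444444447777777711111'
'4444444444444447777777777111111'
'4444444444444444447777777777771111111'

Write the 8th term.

4444444444444444444444444447777777777777777771111111111

Each string has the form 4^{3n+3} 7^{2n+2} 1^{n+2} (n = 1, 2, …).
For term 8, n = 8, so the run lengths are 27, 18, 10.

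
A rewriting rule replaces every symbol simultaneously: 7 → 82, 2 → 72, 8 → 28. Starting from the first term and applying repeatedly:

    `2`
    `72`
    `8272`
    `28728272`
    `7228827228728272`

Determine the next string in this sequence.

Rewriting the 16 symbols of 7228827228728272 one by one yields 82 72 72 28 28 72 82 72 72 28 82 72 28 72 82 72; concatenated:

82727228287282727228827228728272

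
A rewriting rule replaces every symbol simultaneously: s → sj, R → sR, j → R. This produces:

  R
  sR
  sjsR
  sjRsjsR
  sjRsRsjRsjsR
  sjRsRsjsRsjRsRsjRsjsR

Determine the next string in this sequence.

φ(sjRsRsjsRsjRsRsjRsjsR) expands symbol-by-symbol to sj R sR sj sR sj R sj sR sj R sR sj sR sj R sR sj R sj sR; joining the 21 pieces gives the next term.

sjRsRsjsRsjRsjsRsjRsRsjsRsjRsRsjRsjsR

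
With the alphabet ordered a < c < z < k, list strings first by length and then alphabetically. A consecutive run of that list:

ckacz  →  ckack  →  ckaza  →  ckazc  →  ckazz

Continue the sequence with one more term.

Find the rightmost character of ckazz below k, bump it to the next letter, and reset everything to its right to a.

ckazk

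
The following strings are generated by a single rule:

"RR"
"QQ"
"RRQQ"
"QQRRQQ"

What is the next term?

This is a Fibonacci-style word recurrence s(k) = s(k−2)·s(k−1): e.g. RR·QQ = RRQQ.
Continuing: RRQQ · QQRRQQ gives term 5.

RRQQQQRRQQ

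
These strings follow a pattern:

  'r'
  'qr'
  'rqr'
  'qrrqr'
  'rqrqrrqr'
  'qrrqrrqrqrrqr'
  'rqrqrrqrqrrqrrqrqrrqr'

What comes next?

qrrqrrqrqrrqrrqrqrrqrqrrqrrqrqrrqr

This is a Fibonacci-style word recurrence s(k) = s(k−2)·s(k−1): e.g. r·qr = rqr.
The next term joins qrrqrrqrqrrqr and rqrqrrqrqrrqrrqrqrrqr.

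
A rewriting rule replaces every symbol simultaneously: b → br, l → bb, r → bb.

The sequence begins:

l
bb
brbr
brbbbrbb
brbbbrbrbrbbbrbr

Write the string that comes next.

Rewriting the 16 symbols of brbbbrbrbrbbbrbr one by one yields br bb br br br bb br bb br bb br br br bb br bb; concatenated:

brbbbrbrbrbbbrbbbrbbbrbrbrbbbrbb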